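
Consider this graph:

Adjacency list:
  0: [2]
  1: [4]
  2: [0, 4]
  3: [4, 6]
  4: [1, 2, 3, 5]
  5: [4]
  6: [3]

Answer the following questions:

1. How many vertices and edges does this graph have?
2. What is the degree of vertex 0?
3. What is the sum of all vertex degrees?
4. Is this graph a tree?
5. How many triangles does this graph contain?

Count: 7 vertices, 6 edges.
Vertex 0 has neighbors [2], degree = 1.
Handshaking lemma: 2 * 6 = 12.
A graph is a tree iff it is connected and has exactly n-1 edges. This graph is connected (all 7 vertices in one component) and has 7-1 = 6 edges. It is a tree.
Number of triangles = 0.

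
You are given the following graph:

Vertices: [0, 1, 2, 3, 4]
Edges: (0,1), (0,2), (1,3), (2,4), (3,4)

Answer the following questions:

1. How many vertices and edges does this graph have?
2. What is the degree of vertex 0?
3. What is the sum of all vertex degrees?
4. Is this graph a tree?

Count: 5 vertices, 5 edges.
Vertex 0 has neighbors [1, 2], degree = 2.
Handshaking lemma: 2 * 5 = 10.
A tree on 5 vertices has 4 edges. This graph has 5 edges (1 extra). Not a tree.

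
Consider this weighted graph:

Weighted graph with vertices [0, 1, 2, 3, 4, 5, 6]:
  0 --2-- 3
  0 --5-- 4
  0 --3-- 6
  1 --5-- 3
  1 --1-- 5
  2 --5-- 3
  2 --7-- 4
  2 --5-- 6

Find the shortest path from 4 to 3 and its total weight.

Using Dijkstra's algorithm from vertex 4:
Shortest path: 4 -> 0 -> 3
Total weight: 5 + 2 = 7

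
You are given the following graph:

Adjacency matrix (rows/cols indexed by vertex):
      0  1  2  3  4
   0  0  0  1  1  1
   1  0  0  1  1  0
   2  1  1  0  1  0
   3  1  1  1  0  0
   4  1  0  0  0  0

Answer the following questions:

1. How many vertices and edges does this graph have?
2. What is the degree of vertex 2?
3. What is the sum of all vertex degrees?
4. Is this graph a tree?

Count: 5 vertices, 6 edges.
Vertex 2 has neighbors [0, 1, 3], degree = 3.
Handshaking lemma: 2 * 6 = 12.
A tree on 5 vertices has 4 edges. This graph has 6 edges (2 extra). Not a tree.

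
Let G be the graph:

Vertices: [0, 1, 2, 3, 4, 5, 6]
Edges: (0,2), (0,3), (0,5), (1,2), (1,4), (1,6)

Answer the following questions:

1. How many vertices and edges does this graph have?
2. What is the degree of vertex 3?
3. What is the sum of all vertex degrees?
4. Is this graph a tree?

Count: 7 vertices, 6 edges.
Vertex 3 has neighbors [0], degree = 1.
Handshaking lemma: 2 * 6 = 12.
A graph is a tree iff it is connected and has exactly n-1 edges. This graph is connected (all 7 vertices in one component) and has 7-1 = 6 edges. It is a tree.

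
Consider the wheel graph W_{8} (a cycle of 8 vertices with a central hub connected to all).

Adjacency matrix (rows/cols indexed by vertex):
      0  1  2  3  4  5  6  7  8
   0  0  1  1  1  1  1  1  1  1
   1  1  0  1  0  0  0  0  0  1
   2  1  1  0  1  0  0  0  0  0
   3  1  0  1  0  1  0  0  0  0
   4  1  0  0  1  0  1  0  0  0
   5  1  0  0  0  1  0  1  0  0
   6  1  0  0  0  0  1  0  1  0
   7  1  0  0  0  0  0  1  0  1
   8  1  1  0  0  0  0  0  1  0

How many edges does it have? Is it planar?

Wheel graph W_{8}: 8 cycle edges + 8 spoke edges = 16 edges.
Total vertices: 9.
The graph is planar.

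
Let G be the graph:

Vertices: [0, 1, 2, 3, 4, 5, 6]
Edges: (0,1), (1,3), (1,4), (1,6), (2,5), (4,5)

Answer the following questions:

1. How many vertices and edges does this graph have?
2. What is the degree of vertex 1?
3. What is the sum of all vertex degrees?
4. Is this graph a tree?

Count: 7 vertices, 6 edges.
Vertex 1 has neighbors [0, 3, 4, 6], degree = 4.
Handshaking lemma: 2 * 6 = 12.
A graph is a tree iff it is connected and has exactly n-1 edges. This graph is connected (all 7 vertices in one component) and has 7-1 = 6 edges. It is a tree.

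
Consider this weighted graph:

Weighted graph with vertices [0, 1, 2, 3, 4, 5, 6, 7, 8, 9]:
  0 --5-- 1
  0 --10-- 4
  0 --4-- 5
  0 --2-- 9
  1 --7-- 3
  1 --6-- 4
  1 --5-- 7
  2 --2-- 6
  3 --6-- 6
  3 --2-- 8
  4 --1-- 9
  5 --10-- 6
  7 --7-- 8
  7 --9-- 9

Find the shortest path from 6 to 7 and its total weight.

Using Dijkstra's algorithm from vertex 6:
Shortest path: 6 -> 3 -> 8 -> 7
Total weight: 6 + 2 + 7 = 15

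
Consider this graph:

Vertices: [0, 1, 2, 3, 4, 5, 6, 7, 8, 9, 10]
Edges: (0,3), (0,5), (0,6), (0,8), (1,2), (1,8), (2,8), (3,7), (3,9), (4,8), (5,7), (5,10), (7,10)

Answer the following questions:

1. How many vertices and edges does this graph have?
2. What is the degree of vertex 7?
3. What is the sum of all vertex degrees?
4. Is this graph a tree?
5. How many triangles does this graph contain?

Count: 11 vertices, 13 edges.
Vertex 7 has neighbors [3, 5, 10], degree = 3.
Handshaking lemma: 2 * 13 = 26.
A tree on 11 vertices has 10 edges. This graph has 13 edges (3 extra). Not a tree.
Number of triangles = 2.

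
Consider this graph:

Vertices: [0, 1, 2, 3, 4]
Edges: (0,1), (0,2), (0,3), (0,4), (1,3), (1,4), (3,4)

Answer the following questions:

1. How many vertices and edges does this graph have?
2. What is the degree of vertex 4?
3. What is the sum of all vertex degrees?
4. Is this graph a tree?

Count: 5 vertices, 7 edges.
Vertex 4 has neighbors [0, 1, 3], degree = 3.
Handshaking lemma: 2 * 7 = 14.
A tree on 5 vertices has 4 edges. This graph has 7 edges (3 extra). Not a tree.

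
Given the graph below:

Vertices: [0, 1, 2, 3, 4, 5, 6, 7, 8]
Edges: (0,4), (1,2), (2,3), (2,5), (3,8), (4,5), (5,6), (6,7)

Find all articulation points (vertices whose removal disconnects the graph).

An articulation point is a vertex whose removal disconnects the graph.
Articulation points: [2, 3, 4, 5, 6]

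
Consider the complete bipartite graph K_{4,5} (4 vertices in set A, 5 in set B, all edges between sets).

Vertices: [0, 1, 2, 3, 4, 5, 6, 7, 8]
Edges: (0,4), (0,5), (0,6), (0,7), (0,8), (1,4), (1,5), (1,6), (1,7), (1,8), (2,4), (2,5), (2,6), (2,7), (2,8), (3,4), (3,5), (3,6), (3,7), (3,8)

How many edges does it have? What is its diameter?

K_{4,5} has 4 * 5 = 20 edges.
Any vertex reaches any opposite-side vertex in 1 step; same-side vertices reach in 2 steps via any opposite-side vertex.
Diameter = 2.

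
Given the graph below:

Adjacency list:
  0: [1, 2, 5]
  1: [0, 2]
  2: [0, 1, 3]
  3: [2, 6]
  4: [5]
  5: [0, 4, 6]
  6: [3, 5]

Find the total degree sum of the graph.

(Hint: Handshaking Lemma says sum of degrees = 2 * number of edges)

Count edges: 8 edges.
By Handshaking Lemma: sum of degrees = 2 * 8 = 16.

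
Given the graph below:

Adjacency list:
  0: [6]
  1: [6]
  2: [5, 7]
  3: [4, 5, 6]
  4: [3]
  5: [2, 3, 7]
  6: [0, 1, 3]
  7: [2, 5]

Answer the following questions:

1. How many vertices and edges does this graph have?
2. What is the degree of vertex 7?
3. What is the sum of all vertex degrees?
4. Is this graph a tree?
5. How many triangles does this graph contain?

Count: 8 vertices, 8 edges.
Vertex 7 has neighbors [2, 5], degree = 2.
Handshaking lemma: 2 * 8 = 16.
A tree on 8 vertices has 7 edges. This graph has 8 edges (1 extra). Not a tree.
Number of triangles = 1.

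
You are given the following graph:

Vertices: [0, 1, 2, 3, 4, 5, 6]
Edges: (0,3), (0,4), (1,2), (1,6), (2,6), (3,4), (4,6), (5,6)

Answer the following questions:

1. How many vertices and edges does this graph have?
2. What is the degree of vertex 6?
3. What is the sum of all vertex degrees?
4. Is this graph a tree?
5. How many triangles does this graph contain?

Count: 7 vertices, 8 edges.
Vertex 6 has neighbors [1, 2, 4, 5], degree = 4.
Handshaking lemma: 2 * 8 = 16.
A tree on 7 vertices has 6 edges. This graph has 8 edges (2 extra). Not a tree.
Number of triangles = 2.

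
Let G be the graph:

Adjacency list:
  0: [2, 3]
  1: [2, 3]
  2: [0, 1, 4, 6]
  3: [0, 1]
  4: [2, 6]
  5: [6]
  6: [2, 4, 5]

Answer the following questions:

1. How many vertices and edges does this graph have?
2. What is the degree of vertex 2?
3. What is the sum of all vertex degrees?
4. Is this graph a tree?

Count: 7 vertices, 8 edges.
Vertex 2 has neighbors [0, 1, 4, 6], degree = 4.
Handshaking lemma: 2 * 8 = 16.
A tree on 7 vertices has 6 edges. This graph has 8 edges (2 extra). Not a tree.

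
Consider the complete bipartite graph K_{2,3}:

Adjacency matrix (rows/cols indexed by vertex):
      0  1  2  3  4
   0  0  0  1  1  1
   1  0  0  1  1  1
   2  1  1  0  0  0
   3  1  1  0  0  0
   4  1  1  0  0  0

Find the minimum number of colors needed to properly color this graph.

K_{2,3} is bipartite: vertices split into two independent sets of size 2 and 3.
Color one set 0, the other 1. No adjacent vertices share a color.
Chromatic number = 2.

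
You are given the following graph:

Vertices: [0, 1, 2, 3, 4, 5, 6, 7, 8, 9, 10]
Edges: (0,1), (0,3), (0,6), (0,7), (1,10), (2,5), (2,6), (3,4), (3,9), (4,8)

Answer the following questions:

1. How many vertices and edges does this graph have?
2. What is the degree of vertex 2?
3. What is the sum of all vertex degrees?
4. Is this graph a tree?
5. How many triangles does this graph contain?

Count: 11 vertices, 10 edges.
Vertex 2 has neighbors [5, 6], degree = 2.
Handshaking lemma: 2 * 10 = 20.
A graph is a tree iff it is connected and has exactly n-1 edges. This graph is connected (all 11 vertices in one component) and has 11-1 = 10 edges. It is a tree.
Number of triangles = 0.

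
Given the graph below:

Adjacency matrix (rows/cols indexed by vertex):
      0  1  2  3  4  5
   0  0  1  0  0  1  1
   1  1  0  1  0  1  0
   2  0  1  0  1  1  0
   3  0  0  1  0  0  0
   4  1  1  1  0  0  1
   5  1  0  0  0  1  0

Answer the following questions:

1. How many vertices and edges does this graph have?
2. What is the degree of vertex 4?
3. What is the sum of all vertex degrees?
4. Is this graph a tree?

Count: 6 vertices, 8 edges.
Vertex 4 has neighbors [0, 1, 2, 5], degree = 4.
Handshaking lemma: 2 * 8 = 16.
A tree on 6 vertices has 5 edges. This graph has 8 edges (3 extra). Not a tree.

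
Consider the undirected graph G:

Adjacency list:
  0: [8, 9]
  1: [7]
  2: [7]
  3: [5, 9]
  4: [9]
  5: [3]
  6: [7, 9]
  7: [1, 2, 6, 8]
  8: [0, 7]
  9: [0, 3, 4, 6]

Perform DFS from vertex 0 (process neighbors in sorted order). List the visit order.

DFS from vertex 0 (neighbors processed in ascending order):
Visit order: 0, 8, 7, 1, 2, 6, 9, 3, 5, 4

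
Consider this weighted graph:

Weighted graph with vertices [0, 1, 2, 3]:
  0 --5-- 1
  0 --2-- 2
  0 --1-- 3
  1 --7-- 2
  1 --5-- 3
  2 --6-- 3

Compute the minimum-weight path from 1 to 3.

Using Dijkstra's algorithm from vertex 1:
Shortest path: 1 -> 3
Total weight: 5 = 5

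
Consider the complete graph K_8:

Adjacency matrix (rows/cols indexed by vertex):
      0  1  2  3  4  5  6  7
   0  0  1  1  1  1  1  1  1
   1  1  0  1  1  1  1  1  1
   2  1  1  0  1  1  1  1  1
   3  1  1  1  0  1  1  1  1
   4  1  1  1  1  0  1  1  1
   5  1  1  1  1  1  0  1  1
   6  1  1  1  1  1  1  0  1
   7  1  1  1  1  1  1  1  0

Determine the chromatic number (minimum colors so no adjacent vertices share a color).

In K_8, every vertex is adjacent to every other vertex.
Each vertex needs a unique color.
Chromatic number = 8.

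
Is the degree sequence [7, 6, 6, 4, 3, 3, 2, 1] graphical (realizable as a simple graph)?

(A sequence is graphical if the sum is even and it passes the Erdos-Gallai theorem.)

Sum of degrees = 32. Sum is even but fails Erdos-Gallai. The sequence is NOT graphical.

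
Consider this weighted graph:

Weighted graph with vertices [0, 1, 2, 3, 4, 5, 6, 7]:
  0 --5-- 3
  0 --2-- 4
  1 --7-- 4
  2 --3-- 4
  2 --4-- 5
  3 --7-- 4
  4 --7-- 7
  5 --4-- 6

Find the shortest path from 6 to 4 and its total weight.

Using Dijkstra's algorithm from vertex 6:
Shortest path: 6 -> 5 -> 2 -> 4
Total weight: 4 + 4 + 3 = 11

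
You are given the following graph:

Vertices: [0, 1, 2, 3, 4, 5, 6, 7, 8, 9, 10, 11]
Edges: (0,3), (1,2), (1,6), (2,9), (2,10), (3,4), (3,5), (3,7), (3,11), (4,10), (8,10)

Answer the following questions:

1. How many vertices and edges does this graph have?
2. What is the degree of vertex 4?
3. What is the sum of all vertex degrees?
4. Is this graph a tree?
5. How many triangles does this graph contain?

Count: 12 vertices, 11 edges.
Vertex 4 has neighbors [3, 10], degree = 2.
Handshaking lemma: 2 * 11 = 22.
A graph is a tree iff it is connected and has exactly n-1 edges. This graph is connected (all 12 vertices in one component) and has 12-1 = 11 edges. It is a tree.
Number of triangles = 0.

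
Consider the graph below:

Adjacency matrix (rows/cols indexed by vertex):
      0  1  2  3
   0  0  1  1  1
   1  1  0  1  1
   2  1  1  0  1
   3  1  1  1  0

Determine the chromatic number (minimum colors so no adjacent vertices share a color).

The graph has a maximum clique of size 4 (lower bound on chromatic number).
A valid 4-coloring: {0: 0, 1: 1, 2: 2, 3: 3}.
Chromatic number = 4.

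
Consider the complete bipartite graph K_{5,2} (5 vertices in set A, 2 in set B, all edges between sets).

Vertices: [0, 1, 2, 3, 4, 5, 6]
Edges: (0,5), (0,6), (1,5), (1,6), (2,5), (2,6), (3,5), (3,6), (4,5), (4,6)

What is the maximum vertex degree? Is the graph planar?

Set-A vertices have degree 2; set-B vertices have degree 5. Maximum degree = max(5,2) = 5.
min(5,2) <= 2, so K_{5,2} avoids a K_{3,3} subdivision and is planar.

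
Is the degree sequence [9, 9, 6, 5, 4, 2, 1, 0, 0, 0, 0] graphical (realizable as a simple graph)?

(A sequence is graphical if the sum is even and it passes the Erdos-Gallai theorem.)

Sum of degrees = 36. Sum is even but fails Erdos-Gallai. The sequence is NOT graphical.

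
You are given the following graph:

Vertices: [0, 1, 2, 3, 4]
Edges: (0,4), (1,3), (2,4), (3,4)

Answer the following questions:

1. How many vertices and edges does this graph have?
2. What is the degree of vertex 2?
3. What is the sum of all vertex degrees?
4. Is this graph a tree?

Count: 5 vertices, 4 edges.
Vertex 2 has neighbors [4], degree = 1.
Handshaking lemma: 2 * 4 = 8.
A graph is a tree iff it is connected and has exactly n-1 edges. This graph is connected (all 5 vertices in one component) and has 5-1 = 4 edges. It is a tree.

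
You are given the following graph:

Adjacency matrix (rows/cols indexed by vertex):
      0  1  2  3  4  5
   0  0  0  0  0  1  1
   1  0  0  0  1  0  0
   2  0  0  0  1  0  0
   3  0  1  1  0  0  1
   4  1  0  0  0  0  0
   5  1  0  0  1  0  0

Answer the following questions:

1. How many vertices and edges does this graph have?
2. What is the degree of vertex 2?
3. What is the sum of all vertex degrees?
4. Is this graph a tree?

Count: 6 vertices, 5 edges.
Vertex 2 has neighbors [3], degree = 1.
Handshaking lemma: 2 * 5 = 10.
A graph is a tree iff it is connected and has exactly n-1 edges. This graph is connected (all 6 vertices in one component) and has 6-1 = 5 edges. It is a tree.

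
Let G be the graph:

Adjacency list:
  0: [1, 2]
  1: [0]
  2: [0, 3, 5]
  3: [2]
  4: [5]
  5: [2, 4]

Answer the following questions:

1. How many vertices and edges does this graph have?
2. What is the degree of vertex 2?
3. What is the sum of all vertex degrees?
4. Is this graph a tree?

Count: 6 vertices, 5 edges.
Vertex 2 has neighbors [0, 3, 5], degree = 3.
Handshaking lemma: 2 * 5 = 10.
A graph is a tree iff it is connected and has exactly n-1 edges. This graph is connected (all 6 vertices in one component) and has 6-1 = 5 edges. It is a tree.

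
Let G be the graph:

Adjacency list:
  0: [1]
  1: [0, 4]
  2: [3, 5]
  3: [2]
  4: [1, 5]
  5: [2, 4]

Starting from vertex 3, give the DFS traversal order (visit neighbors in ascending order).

DFS from vertex 3 (neighbors processed in ascending order):
Visit order: 3, 2, 5, 4, 1, 0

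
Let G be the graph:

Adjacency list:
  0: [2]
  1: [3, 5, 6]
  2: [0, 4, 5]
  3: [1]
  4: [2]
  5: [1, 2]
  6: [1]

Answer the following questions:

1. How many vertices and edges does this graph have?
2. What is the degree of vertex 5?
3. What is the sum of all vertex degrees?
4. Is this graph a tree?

Count: 7 vertices, 6 edges.
Vertex 5 has neighbors [1, 2], degree = 2.
Handshaking lemma: 2 * 6 = 12.
A graph is a tree iff it is connected and has exactly n-1 edges. This graph is connected (all 7 vertices in one component) and has 7-1 = 6 edges. It is a tree.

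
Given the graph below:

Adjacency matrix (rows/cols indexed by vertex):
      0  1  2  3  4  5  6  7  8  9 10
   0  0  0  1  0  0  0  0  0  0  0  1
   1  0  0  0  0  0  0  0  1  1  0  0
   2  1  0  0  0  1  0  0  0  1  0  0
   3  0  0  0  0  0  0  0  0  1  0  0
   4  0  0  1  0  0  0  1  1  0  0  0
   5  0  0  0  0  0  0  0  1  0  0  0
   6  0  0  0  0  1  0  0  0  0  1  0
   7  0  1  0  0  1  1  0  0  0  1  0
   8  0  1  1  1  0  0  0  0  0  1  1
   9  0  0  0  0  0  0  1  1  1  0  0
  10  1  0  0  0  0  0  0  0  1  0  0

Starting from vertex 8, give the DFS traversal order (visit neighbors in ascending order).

DFS from vertex 8 (neighbors processed in ascending order):
Visit order: 8, 1, 7, 4, 2, 0, 10, 6, 9, 5, 3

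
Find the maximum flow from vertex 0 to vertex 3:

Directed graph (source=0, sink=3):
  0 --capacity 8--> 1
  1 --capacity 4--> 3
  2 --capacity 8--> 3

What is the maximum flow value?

Computing max flow:
  Flow on (0->1): 4/8
  Flow on (1->3): 4/4
Maximum flow = 4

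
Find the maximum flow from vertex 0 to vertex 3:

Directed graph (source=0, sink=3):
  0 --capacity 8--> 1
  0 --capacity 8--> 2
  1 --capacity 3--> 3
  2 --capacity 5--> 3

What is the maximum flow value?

Computing max flow:
  Flow on (0->1): 3/8
  Flow on (0->2): 5/8
  Flow on (1->3): 3/3
  Flow on (2->3): 5/5
Maximum flow = 8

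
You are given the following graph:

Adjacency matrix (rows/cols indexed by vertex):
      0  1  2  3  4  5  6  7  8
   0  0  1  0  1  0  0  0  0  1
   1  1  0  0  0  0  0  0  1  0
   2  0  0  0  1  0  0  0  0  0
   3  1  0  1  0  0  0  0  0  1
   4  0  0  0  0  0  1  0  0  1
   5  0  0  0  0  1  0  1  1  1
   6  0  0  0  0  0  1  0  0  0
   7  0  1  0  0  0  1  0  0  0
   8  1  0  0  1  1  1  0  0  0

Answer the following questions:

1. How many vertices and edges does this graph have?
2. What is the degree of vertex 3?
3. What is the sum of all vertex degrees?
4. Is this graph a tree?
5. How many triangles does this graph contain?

Count: 9 vertices, 11 edges.
Vertex 3 has neighbors [0, 2, 8], degree = 3.
Handshaking lemma: 2 * 11 = 22.
A tree on 9 vertices has 8 edges. This graph has 11 edges (3 extra). Not a tree.
Number of triangles = 2.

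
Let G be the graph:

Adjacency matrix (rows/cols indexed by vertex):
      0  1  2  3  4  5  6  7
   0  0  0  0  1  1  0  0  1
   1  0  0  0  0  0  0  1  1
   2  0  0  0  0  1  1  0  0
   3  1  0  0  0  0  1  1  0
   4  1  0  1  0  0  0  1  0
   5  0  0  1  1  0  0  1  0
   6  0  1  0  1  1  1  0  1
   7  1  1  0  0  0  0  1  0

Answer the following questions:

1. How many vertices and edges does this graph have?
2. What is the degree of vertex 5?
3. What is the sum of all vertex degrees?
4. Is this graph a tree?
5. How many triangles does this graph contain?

Count: 8 vertices, 12 edges.
Vertex 5 has neighbors [2, 3, 6], degree = 3.
Handshaking lemma: 2 * 12 = 24.
A tree on 8 vertices has 7 edges. This graph has 12 edges (5 extra). Not a tree.
Number of triangles = 2.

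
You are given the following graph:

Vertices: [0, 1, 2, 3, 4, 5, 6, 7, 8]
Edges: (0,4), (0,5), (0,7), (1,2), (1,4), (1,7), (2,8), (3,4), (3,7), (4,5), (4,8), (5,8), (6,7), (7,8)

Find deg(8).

Vertex 8 has neighbors [2, 4, 5, 7], so deg(8) = 4.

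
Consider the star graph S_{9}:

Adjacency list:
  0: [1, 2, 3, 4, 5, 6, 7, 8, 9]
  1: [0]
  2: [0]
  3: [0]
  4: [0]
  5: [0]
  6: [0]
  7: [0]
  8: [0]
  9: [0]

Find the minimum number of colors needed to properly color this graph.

S_{9} has one hub adjacent to 9 leaves; leaves are pairwise non-adjacent.
Color the hub 0 and every leaf 1.
Chromatic number = 2.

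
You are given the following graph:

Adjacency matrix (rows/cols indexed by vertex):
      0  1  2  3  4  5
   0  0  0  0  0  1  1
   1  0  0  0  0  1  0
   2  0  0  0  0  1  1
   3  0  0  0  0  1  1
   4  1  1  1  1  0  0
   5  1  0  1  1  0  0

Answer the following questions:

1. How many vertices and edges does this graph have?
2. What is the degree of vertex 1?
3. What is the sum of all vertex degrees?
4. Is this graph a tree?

Count: 6 vertices, 7 edges.
Vertex 1 has neighbors [4], degree = 1.
Handshaking lemma: 2 * 7 = 14.
A tree on 6 vertices has 5 edges. This graph has 7 edges (2 extra). Not a tree.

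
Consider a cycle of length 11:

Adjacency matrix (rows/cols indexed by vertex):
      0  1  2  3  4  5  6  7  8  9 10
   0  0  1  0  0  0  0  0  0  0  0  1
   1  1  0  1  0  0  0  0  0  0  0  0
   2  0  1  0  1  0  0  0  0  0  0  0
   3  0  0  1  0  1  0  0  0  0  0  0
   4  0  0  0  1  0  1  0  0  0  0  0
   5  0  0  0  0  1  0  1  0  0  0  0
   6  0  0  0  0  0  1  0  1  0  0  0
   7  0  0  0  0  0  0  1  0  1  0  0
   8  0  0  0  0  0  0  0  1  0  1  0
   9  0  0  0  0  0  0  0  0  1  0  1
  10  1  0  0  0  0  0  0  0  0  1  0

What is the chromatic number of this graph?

This is an odd cycle (C_11). Odd cycles are not bipartite (any 2-coloring forces two adjacent vertices to match), and 3 colors suffice.
Chromatic number = 3.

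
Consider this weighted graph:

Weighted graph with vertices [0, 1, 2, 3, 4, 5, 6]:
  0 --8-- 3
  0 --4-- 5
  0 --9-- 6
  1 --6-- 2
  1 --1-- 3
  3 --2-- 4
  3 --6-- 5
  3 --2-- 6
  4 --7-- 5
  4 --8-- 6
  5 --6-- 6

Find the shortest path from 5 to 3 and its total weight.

Using Dijkstra's algorithm from vertex 5:
Shortest path: 5 -> 3
Total weight: 6 = 6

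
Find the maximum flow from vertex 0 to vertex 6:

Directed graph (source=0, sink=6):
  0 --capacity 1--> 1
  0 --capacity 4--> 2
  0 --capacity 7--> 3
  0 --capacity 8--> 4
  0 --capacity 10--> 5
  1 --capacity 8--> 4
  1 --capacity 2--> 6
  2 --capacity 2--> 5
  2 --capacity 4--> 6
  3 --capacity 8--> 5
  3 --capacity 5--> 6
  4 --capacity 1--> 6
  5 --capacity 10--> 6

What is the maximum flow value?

Computing max flow:
  Flow on (0->1): 1/1
  Flow on (0->2): 4/4
  Flow on (0->3): 7/7
  Flow on (0->4): 1/8
  Flow on (0->5): 8/10
  Flow on (1->6): 1/2
  Flow on (2->6): 4/4
  Flow on (3->5): 2/8
  Flow on (3->6): 5/5
  Flow on (4->6): 1/1
  Flow on (5->6): 10/10
Maximum flow = 21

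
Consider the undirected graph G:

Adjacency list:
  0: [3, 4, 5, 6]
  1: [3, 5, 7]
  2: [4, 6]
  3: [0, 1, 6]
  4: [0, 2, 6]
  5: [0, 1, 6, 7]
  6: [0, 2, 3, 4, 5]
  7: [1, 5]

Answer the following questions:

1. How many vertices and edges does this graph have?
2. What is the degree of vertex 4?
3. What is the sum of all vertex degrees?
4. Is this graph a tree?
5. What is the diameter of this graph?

Count: 8 vertices, 13 edges.
Vertex 4 has neighbors [0, 2, 6], degree = 3.
Handshaking lemma: 2 * 13 = 26.
A tree on 8 vertices has 7 edges. This graph has 13 edges (6 extra). Not a tree.
Diameter (longest shortest path) = 3.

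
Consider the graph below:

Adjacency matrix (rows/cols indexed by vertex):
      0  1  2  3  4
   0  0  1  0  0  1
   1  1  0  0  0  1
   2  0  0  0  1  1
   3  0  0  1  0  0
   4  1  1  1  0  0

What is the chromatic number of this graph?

The graph has a maximum clique of size 3 (lower bound on chromatic number).
A valid 3-coloring: {0: 1, 1: 2, 2: 1, 3: 0, 4: 0}.
Chromatic number = 3.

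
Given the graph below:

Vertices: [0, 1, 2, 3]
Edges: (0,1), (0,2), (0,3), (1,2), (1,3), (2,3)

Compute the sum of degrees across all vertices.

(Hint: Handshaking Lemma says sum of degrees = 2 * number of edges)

Count edges: 6 edges.
By Handshaking Lemma: sum of degrees = 2 * 6 = 12.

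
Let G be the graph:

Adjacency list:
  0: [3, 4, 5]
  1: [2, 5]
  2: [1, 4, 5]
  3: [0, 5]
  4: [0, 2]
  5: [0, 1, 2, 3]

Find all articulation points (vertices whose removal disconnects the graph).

No articulation points. The graph is biconnected.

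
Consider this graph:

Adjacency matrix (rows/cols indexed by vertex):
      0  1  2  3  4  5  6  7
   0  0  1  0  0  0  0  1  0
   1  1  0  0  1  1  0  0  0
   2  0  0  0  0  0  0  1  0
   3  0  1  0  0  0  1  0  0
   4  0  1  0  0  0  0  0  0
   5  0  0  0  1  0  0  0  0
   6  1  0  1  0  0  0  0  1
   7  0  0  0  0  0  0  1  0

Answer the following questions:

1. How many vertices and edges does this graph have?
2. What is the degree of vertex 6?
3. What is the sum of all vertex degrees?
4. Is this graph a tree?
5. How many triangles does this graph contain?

Count: 8 vertices, 7 edges.
Vertex 6 has neighbors [0, 2, 7], degree = 3.
Handshaking lemma: 2 * 7 = 14.
A graph is a tree iff it is connected and has exactly n-1 edges. This graph is connected (all 8 vertices in one component) and has 8-1 = 7 edges. It is a tree.
Number of triangles = 0.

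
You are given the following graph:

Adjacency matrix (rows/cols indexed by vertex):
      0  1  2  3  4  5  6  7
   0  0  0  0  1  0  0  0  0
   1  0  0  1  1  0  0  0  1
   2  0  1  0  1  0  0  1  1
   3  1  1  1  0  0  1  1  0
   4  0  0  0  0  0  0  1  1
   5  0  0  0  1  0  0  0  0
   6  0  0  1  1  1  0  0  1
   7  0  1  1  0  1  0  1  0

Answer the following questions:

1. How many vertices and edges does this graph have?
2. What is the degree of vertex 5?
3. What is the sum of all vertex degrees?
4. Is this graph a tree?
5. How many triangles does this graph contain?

Count: 8 vertices, 12 edges.
Vertex 5 has neighbors [3], degree = 1.
Handshaking lemma: 2 * 12 = 24.
A tree on 8 vertices has 7 edges. This graph has 12 edges (5 extra). Not a tree.
Number of triangles = 5.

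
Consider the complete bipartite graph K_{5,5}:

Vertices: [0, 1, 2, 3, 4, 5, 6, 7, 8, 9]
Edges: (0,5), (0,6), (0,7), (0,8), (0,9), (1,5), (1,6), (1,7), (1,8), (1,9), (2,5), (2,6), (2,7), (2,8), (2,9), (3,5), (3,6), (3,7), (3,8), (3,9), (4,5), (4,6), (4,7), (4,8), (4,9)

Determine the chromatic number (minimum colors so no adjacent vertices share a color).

K_{5,5} is bipartite: vertices split into two independent sets of size 5 and 5.
Color one set 0, the other 1. No adjacent vertices share a color.
Chromatic number = 2.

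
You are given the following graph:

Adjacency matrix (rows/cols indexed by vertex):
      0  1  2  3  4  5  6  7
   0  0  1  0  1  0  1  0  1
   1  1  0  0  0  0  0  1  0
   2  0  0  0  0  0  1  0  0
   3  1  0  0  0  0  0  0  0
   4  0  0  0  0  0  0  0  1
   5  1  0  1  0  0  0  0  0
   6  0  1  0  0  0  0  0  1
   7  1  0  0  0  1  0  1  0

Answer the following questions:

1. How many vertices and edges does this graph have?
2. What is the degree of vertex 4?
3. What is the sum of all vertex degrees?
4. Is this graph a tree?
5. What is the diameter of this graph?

Count: 8 vertices, 8 edges.
Vertex 4 has neighbors [7], degree = 1.
Handshaking lemma: 2 * 8 = 16.
A tree on 8 vertices has 7 edges. This graph has 8 edges (1 extra). Not a tree.
Diameter (longest shortest path) = 4.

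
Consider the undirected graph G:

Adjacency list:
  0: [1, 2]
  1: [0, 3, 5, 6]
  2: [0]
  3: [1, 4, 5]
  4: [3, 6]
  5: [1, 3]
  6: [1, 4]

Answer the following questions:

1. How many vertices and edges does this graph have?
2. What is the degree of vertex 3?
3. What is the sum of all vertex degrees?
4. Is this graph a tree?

Count: 7 vertices, 8 edges.
Vertex 3 has neighbors [1, 4, 5], degree = 3.
Handshaking lemma: 2 * 8 = 16.
A tree on 7 vertices has 6 edges. This graph has 8 edges (2 extra). Not a tree.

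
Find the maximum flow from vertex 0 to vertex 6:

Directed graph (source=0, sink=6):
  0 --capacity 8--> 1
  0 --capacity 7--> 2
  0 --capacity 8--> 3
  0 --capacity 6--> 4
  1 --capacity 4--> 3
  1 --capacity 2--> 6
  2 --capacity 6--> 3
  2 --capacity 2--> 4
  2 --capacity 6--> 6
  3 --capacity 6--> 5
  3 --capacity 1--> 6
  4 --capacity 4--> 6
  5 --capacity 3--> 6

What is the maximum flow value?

Computing max flow:
  Flow on (0->1): 6/8
  Flow on (0->2): 6/7
  Flow on (0->4): 4/6
  Flow on (1->3): 4/4
  Flow on (1->6): 2/2
  Flow on (2->6): 6/6
  Flow on (3->5): 3/6
  Flow on (3->6): 1/1
  Flow on (4->6): 4/4
  Flow on (5->6): 3/3
Maximum flow = 16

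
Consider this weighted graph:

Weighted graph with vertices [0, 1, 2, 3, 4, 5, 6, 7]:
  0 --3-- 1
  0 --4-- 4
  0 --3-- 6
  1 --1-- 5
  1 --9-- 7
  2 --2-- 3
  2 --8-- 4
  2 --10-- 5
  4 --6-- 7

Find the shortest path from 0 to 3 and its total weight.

Using Dijkstra's algorithm from vertex 0:
Shortest path: 0 -> 4 -> 2 -> 3
Total weight: 4 + 8 + 2 = 14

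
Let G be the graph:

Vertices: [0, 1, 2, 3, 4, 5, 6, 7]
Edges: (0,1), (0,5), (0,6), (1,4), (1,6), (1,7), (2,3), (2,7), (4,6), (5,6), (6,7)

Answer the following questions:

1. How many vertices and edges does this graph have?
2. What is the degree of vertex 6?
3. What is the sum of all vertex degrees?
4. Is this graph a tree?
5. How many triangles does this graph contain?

Count: 8 vertices, 11 edges.
Vertex 6 has neighbors [0, 1, 4, 5, 7], degree = 5.
Handshaking lemma: 2 * 11 = 22.
A tree on 8 vertices has 7 edges. This graph has 11 edges (4 extra). Not a tree.
Number of triangles = 4.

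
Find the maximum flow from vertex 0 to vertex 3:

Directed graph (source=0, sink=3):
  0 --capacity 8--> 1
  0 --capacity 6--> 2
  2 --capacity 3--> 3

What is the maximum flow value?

Computing max flow:
  Flow on (0->2): 3/6
  Flow on (2->3): 3/3
Maximum flow = 3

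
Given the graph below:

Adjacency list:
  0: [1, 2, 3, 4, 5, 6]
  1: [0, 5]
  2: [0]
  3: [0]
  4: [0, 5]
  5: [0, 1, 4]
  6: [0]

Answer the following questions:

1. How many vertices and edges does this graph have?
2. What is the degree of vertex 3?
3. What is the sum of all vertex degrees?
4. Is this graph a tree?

Count: 7 vertices, 8 edges.
Vertex 3 has neighbors [0], degree = 1.
Handshaking lemma: 2 * 8 = 16.
A tree on 7 vertices has 6 edges. This graph has 8 edges (2 extra). Not a tree.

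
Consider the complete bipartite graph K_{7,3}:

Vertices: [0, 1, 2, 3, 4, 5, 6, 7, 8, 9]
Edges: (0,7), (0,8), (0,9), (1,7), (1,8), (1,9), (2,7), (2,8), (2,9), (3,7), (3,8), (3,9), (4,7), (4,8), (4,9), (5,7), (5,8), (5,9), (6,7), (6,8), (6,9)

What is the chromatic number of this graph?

K_{7,3} is bipartite: vertices split into two independent sets of size 7 and 3.
Color one set 0, the other 1. No adjacent vertices share a color.
Chromatic number = 2.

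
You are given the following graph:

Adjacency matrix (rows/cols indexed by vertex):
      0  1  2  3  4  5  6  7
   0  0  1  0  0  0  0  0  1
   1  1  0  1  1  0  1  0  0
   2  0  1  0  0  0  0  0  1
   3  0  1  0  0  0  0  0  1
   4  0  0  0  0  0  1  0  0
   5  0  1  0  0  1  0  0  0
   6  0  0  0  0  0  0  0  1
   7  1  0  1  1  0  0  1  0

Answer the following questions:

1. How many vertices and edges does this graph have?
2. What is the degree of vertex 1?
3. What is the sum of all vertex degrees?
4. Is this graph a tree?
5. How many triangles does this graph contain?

Count: 8 vertices, 9 edges.
Vertex 1 has neighbors [0, 2, 3, 5], degree = 4.
Handshaking lemma: 2 * 9 = 18.
A tree on 8 vertices has 7 edges. This graph has 9 edges (2 extra). Not a tree.
Number of triangles = 0.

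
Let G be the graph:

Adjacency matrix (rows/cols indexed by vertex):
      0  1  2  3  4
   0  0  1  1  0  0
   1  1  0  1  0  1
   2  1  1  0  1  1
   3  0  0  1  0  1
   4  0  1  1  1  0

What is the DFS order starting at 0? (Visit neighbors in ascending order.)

DFS from vertex 0 (neighbors processed in ascending order):
Visit order: 0, 1, 2, 3, 4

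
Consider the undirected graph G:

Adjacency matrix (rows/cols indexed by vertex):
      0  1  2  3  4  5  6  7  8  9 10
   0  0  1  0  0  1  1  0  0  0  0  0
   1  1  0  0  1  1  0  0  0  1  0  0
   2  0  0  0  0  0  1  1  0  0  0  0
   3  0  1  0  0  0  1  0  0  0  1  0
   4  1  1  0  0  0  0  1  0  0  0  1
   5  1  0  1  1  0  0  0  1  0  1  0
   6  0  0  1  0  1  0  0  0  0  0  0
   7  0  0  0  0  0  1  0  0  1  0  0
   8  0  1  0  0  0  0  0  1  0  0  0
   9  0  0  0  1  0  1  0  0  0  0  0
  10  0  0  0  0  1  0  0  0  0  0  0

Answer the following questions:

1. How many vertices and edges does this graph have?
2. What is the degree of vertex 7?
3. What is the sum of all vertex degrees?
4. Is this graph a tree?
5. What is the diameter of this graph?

Count: 11 vertices, 15 edges.
Vertex 7 has neighbors [5, 8], degree = 2.
Handshaking lemma: 2 * 15 = 30.
A tree on 11 vertices has 10 edges. This graph has 15 edges (5 extra). Not a tree.
Diameter (longest shortest path) = 4.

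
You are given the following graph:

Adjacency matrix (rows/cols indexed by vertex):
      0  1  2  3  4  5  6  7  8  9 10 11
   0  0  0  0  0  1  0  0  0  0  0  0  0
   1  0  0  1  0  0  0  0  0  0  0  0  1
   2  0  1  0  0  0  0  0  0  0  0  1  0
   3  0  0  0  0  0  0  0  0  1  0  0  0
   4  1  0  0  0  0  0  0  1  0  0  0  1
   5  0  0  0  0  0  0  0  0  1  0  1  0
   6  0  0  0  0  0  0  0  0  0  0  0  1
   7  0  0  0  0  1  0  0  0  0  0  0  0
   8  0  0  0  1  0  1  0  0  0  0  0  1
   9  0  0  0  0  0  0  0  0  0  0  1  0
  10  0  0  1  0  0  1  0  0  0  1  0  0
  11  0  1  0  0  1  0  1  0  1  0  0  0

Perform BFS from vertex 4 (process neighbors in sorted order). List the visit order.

BFS from vertex 4 (neighbors processed in ascending order):
Visit order: 4, 0, 7, 11, 1, 6, 8, 2, 3, 5, 10, 9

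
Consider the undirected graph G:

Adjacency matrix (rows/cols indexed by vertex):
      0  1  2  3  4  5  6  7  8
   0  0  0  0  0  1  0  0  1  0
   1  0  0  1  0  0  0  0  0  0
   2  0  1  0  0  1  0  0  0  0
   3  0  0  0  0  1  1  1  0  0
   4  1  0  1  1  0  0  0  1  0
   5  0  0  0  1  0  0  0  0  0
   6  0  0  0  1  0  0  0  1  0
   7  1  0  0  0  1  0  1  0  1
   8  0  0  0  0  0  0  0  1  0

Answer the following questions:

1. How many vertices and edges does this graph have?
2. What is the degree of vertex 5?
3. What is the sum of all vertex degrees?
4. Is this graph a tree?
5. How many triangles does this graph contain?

Count: 9 vertices, 10 edges.
Vertex 5 has neighbors [3], degree = 1.
Handshaking lemma: 2 * 10 = 20.
A tree on 9 vertices has 8 edges. This graph has 10 edges (2 extra). Not a tree.
Number of triangles = 1.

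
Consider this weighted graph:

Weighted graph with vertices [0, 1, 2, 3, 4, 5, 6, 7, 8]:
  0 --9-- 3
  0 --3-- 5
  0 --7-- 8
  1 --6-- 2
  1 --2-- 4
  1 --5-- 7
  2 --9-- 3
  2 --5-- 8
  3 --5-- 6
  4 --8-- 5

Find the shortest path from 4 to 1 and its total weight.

Using Dijkstra's algorithm from vertex 4:
Shortest path: 4 -> 1
Total weight: 2 = 2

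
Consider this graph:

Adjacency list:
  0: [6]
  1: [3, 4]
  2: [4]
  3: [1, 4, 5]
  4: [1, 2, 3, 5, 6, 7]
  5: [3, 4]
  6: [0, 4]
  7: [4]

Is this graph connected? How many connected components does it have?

Checking connectivity: the graph has 1 connected component(s).
All vertices are reachable from each other. The graph IS connected.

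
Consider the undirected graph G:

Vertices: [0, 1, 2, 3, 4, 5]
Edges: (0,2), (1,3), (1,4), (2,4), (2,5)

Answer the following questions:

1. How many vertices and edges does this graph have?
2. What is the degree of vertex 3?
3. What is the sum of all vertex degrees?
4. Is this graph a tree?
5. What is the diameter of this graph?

Count: 6 vertices, 5 edges.
Vertex 3 has neighbors [1], degree = 1.
Handshaking lemma: 2 * 5 = 10.
A graph is a tree iff it is connected and has exactly n-1 edges. This graph is connected (all 6 vertices in one component) and has 6-1 = 5 edges. It is a tree.
Diameter (longest shortest path) = 4.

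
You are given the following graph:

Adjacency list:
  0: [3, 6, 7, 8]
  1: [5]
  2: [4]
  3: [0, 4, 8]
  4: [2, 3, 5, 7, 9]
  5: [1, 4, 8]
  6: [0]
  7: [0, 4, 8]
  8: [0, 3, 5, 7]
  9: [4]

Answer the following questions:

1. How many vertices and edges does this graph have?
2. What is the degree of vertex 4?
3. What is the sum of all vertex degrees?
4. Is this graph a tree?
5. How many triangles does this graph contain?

Count: 10 vertices, 13 edges.
Vertex 4 has neighbors [2, 3, 5, 7, 9], degree = 5.
Handshaking lemma: 2 * 13 = 26.
A tree on 10 vertices has 9 edges. This graph has 13 edges (4 extra). Not a tree.
Number of triangles = 2.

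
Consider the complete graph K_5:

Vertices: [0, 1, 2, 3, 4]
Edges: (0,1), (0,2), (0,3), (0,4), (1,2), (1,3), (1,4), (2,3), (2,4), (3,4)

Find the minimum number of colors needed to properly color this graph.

In K_5, every vertex is adjacent to every other vertex.
Each vertex needs a unique color.
Chromatic number = 5.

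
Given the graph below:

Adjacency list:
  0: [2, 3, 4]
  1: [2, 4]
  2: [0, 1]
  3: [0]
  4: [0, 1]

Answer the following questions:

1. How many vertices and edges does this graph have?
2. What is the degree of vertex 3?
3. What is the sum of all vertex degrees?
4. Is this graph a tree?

Count: 5 vertices, 5 edges.
Vertex 3 has neighbors [0], degree = 1.
Handshaking lemma: 2 * 5 = 10.
A tree on 5 vertices has 4 edges. This graph has 5 edges (1 extra). Not a tree.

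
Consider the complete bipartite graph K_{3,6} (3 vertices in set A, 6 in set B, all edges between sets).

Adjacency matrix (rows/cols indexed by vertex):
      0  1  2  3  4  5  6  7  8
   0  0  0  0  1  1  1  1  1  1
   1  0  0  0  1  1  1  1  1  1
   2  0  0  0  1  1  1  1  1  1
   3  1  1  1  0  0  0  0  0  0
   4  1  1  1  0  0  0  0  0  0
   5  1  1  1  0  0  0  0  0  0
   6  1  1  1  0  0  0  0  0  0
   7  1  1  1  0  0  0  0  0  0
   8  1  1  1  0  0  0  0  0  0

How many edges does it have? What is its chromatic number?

K_{3,6} has 3 * 6 = 18 edges.
Bipartite graphs have chromatic number 2 (color each partition differently).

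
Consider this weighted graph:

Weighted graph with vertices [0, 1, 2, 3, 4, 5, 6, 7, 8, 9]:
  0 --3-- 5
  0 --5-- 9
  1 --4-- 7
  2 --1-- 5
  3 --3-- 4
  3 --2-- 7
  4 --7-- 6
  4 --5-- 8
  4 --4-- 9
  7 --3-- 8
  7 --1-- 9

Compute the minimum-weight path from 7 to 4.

Using Dijkstra's algorithm from vertex 7:
Shortest path: 7 -> 9 -> 4
Total weight: 1 + 4 = 5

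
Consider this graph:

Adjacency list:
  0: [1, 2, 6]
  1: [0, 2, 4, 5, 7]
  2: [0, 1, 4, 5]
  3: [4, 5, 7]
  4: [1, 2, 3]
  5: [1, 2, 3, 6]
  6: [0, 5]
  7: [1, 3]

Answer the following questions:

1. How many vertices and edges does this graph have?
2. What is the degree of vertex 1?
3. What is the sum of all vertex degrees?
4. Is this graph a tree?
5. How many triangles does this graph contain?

Count: 8 vertices, 13 edges.
Vertex 1 has neighbors [0, 2, 4, 5, 7], degree = 5.
Handshaking lemma: 2 * 13 = 26.
A tree on 8 vertices has 7 edges. This graph has 13 edges (6 extra). Not a tree.
Number of triangles = 3.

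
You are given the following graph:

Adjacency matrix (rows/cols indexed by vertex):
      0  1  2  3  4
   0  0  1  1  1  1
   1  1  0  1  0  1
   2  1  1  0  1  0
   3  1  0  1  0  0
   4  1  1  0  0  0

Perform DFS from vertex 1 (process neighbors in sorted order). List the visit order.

DFS from vertex 1 (neighbors processed in ascending order):
Visit order: 1, 0, 2, 3, 4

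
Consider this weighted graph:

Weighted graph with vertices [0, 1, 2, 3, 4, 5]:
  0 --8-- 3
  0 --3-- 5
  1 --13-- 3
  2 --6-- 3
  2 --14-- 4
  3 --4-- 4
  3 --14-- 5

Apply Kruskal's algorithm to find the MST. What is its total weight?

Applying Kruskal's algorithm (sort edges by weight, add if no cycle):
  Add (0,5) w=3
  Add (3,4) w=4
  Add (2,3) w=6
  Add (0,3) w=8
  Add (1,3) w=13
  Skip (2,4) w=14 (creates cycle)
  Skip (3,5) w=14 (creates cycle)
MST weight = 34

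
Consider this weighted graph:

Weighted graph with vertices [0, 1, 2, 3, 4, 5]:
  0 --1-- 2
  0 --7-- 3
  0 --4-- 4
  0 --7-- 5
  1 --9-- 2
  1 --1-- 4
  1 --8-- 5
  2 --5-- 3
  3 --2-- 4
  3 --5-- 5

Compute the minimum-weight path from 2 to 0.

Using Dijkstra's algorithm from vertex 2:
Shortest path: 2 -> 0
Total weight: 1 = 1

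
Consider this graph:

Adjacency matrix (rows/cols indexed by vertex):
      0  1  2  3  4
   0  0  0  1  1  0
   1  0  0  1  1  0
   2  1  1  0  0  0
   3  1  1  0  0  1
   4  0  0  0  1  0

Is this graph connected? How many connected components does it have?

Checking connectivity: the graph has 1 connected component(s).
All vertices are reachable from each other. The graph IS connected.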